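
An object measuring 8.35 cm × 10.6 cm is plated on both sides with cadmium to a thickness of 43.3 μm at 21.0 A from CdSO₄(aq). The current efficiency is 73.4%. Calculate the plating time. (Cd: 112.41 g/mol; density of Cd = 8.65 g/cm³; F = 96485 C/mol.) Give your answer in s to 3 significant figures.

738 s

Plated area = 2 × 8.35 × 10.6 = 177.0 cm²
Volume = 177.0 × 43.3×10⁻⁴ cm = 0.7664 cm³
m(Cd) = 0.7664 × 8.65 = 6.629 g
n(Cd) = 6.629 / 112.41 = 0.05897 mol; n(e⁻) = 2 × 0.05897 = 0.1179 mol
Q = 0.1179 × 96485 / 0.734 = 15500 C
t = 15500 / 21.0 = 738.1 s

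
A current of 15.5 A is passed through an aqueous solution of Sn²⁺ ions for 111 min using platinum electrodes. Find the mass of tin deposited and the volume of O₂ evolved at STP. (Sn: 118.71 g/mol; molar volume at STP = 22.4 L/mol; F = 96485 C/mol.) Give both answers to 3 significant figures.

63.5 g Sn; 5.99 L O₂

Q = 15.5 × 6660 = 1.032×10^5 C; n(e⁻) = 1.032×10^5 / 96485 = 1.070 mol
Cathode: Sn²⁺ + 2e⁻ → Sn → n(Sn) = 1.070/2 = 0.5350 mol → 63.5 g
Anode: 2H₂O → O₂ + 4H⁺ + 4e⁻ → n(O₂) = 1.070/4 = 0.2675 mol → 5.99 L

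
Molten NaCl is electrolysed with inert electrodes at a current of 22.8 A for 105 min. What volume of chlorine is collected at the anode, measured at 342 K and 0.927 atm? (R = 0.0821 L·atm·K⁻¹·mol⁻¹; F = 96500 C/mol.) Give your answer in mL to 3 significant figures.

Q = It = 22.8 × 6300 = 1.436×10^5 C
n(e⁻) = 1.436×10^5 / 96500 = 1.488 mol
2Cl⁻ → Cl₂ + 2e⁻, so n(Cl₂) = 1.488 / 2 = 0.7440 mol
V = nRT/P = 0.7440 × 0.0821 × 342 / 0.927 = 22.54 L
= 22500 mL

22500 mL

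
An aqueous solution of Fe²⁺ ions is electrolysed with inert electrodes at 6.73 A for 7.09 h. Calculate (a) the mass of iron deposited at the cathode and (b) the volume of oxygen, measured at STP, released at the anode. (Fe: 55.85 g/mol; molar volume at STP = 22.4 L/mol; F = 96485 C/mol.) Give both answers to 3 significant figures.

Q = 6.73 × 25524 = 1.718×10^5 C; n(e⁻) = 1.718×10^5 / 96485 = 1.781 mol
Cathode: Fe²⁺ + 2e⁻ → Fe → n(Fe) = 1.781/2 = 0.8905 mol → 49.7 g
Anode: 2H₂O → O₂ + 4H⁺ + 4e⁻ → n(O₂) = 1.781/4 = 0.4453 mol → 9.97 L

49.7 g Fe; 9.97 L O₂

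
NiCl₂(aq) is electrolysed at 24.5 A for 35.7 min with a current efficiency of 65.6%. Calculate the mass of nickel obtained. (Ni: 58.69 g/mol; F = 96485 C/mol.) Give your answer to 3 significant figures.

Q = 24.5 × 2142 = 52480 C
n(e⁻) = 52480 / 96485 = 0.5439 mol
Ni²⁺ + 2e⁻ → Ni, so theoretical m(Ni) = 0.2720 × 58.69 = 15.96 g
Actual mass = 65.6% × 15.96 = 10.5 g

10.5 g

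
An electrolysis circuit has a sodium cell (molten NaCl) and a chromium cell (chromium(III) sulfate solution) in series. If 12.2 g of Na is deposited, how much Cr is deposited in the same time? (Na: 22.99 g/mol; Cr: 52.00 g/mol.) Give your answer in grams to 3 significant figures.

9.20 g

n(Na) = 12.2 / 22.99 = 0.5307 mol
Na⁺ + e⁻ → Na, so n(e⁻) = 0.5307 mol
Since the cells are in series, n(e⁻) in the Cr cell is also 0.5307 mol.
Cr³⁺ + 3e⁻ → Cr, so n(Cr) = 0.5307 / 3 = 0.1769 mol
m(Cr) = 0.1769 × 52.00 = 9.20 g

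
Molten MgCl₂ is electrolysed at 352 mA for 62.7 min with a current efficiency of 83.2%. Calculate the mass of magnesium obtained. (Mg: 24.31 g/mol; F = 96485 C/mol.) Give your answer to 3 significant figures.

0.139 g

Q = 0.352 × 3762 = 1324 C
n(e⁻) = 1324 / 96485 = 0.01372 mol
Mg²⁺ + 2e⁻ → Mg, so theoretical m(Mg) = 0.006860 × 24.31 = 0.1668 g
Actual mass = 83.2% × 0.1668 = 0.139 g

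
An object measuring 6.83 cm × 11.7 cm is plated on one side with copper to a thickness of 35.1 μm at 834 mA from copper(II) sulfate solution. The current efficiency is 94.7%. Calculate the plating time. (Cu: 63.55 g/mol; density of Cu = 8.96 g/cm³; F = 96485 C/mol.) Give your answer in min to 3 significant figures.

161 min

Plated area = 6.83 × 11.7 = 79.91 cm²
Volume = 79.91 × 35.1×10⁻⁴ cm = 0.2805 cm³
m(Cu) = 0.2805 × 8.96 = 2.513 g
n(Cu) = 2.513 / 63.55 = 0.03954 mol; n(e⁻) = 2 × 0.03954 = 0.07908 mol
Q = 0.07908 × 96485 / 0.947 = 8057 C
t = 8057 / 0.834 = 9661 s = 161 min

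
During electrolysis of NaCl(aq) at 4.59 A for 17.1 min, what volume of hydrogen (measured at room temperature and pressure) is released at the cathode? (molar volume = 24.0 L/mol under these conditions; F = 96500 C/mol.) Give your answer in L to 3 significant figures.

0.586 L

Charge passed = 4.59 × 1026 = 4709 C
n(e⁻) = 4709 / 96500 = 0.04880 mol
2H⁺ + 2e⁻ → H₂, so n(H₂) = 0.04880 / 2 = 0.02440 mol
V = 0.02440 × 24.0 = 0.5856 L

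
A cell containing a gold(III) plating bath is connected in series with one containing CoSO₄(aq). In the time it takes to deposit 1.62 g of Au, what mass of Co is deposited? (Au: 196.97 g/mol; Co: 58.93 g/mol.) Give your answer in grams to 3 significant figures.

0.727 g

n(Au) = 1.62 / 196.97 = 0.008225 mol
Au³⁺ + 3e⁻ → Au, so n(e⁻) = 3 × 0.008225 = 0.02468 mol
Same current for the same time ⇒ same n(e⁻) = 0.02468 mol in both cells.
Co²⁺ + 2e⁻ → Co, so n(Co) = 0.02468 / 2 = 0.01234 mol
m(Co) = 0.01234 × 58.93 = 0.727 g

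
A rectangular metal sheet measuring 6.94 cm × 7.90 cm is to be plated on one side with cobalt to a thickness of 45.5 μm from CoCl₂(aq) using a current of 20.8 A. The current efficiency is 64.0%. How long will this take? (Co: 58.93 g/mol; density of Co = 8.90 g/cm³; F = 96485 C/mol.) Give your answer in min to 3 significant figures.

9.10 min

Plated area = 6.94 × 7.90 = 54.83 cm²
Volume = 54.83 × 45.5×10⁻⁴ cm = 0.2495 cm³
m(Co) = 0.2495 × 8.90 = 2.221 g
n(Co) = 2.221 / 58.93 = 0.03769 mol; n(e⁻) = 2 × 0.03769 = 0.07538 mol
Q = 0.07538 × 96485 / 0.640 = 11360 C
t = 11360 / 20.8 = 546.2 s = 9.10 min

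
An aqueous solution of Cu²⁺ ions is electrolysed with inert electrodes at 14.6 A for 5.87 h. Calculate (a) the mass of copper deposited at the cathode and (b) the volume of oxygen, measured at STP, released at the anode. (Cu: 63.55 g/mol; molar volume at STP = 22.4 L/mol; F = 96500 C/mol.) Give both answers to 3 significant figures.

Q = 14.6 × 21132 = 3.085×10^5 C; n(e⁻) = 3.085×10^5 / 96500 = 3.197 mol
Cathode: Cu²⁺ + 2e⁻ → Cu → n(Cu) = 3.197/2 = 1.599 mol → 102 g
Anode: 2H₂O → O₂ + 4H⁺ + 4e⁻ → n(O₂) = 3.197/4 = 0.7993 mol → 17.9 L

102 g Cu; 17.9 L O₂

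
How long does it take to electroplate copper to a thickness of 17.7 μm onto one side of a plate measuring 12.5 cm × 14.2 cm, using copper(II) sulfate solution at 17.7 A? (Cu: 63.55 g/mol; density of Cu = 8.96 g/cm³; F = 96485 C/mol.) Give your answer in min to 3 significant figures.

8.05 min

Plated area = 12.5 × 14.2 = 177.5 cm²
Volume = 177.5 × 17.7×10⁻⁴ cm = 0.3142 cm³
m(Cu) = 0.3142 × 8.96 = 2.815 g
n(Cu) = 2.815 / 63.55 = 0.04430 mol; n(e⁻) = 2 × 0.04430 = 0.08860 mol
Q = 0.08860 × 96485 = 8549 C
t = 8549 / 17.7 = 483.0 s = 8.05 min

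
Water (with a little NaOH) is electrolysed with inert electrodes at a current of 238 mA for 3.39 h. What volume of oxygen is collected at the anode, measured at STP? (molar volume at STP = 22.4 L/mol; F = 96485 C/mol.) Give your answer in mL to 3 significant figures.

Charge passed = 0.238 × 12204 = 2905 C
Moles of electrons = 2905 / 96485 = 0.03011 mol
2H₂O → O₂ + 4H⁺ + 4e⁻, so n(O₂) = 0.03011 / 4 = 0.007528 mol
V = 0.007528 × 22.4 = 0.1686 L
= 169 mL

169 mL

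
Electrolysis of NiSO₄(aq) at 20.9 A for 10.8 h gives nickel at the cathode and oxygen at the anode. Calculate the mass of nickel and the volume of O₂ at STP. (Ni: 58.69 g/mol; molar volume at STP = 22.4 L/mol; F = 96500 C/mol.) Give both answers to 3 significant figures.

Q = 20.9 × 38880 = 8.126×10^5 C; n(e⁻) = 8.126×10^5 / 96500 = 8.421 mol
Cathode: Ni²⁺ + 2e⁻ → Ni → n(Ni) = 8.421/2 = 4.211 mol → 247 g
Anode: 2H₂O → O₂ + 4H⁺ + 4e⁻ → n(O₂) = 8.421/4 = 2.105 mol → 47.2 L

247 g Ni; 47.2 L O₂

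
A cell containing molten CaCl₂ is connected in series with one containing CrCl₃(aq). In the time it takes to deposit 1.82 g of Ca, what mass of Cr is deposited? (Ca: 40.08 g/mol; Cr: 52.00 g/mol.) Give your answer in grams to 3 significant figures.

1.57 g

n(Ca) = 1.82 / 40.08 = 0.04541 mol
Ca²⁺ + 2e⁻ → Ca, so n(e⁻) = 2 × 0.04541 = 0.09082 mol
The cells are in series, so the same charge (and hence the same n(e⁻) = 0.09082 mol) passes through both.
Cr³⁺ + 3e⁻ → Cr, so n(Cr) = 0.09082 / 3 = 0.03027 mol
m(Cr) = 0.03027 × 52.00 = 1.57 g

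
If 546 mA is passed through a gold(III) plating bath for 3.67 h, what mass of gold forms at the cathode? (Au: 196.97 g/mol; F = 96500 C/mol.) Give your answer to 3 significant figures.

Charge passed = 0.546 × 13212 = 7214 C
Moles of electrons = 7214 / 96500 = 0.07476 mol
Au³⁺ + 3e⁻ → Au, so n(Au) = 0.07476 / 3 = 0.02492 mol
m = 0.02492 × 196.97 = 4.91 g

4.91 g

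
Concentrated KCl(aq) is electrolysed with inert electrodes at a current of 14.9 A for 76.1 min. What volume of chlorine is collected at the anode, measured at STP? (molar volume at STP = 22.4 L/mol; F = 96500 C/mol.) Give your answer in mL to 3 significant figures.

7900 mL

Q = It = 14.9 × 4566 = 68030 C
n(e⁻) = 68030 / 96500 = 0.7050 mol
2Cl⁻ → Cl₂ + 2e⁻, so n(Cl₂) = 0.7050 / 2 = 0.3525 mol
V = 0.3525 × 22.4 = 7.896 L
= 7900 mL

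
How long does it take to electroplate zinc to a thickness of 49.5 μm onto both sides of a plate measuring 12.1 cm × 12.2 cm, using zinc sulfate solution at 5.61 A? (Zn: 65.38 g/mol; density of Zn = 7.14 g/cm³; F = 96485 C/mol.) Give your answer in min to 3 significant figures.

Plated area = 2 × 12.1 × 12.2 = 295.2 cm²
Volume = 295.2 × 49.5×10⁻⁴ cm = 1.461 cm³
m(Zn) = 1.461 × 7.14 = 10.43 g
n(Zn) = 10.43 / 65.38 = 0.1595 mol; n(e⁻) = 2 × 0.1595 = 0.3190 mol
Q = 0.3190 × 96485 = 30780 C
t = 30780 / 5.61 = 5487 s = 91.5 min

91.5 min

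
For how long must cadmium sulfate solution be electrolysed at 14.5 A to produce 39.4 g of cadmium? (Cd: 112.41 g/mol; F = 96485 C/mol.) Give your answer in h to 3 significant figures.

n(Cd) = 39.4 / 112.41 = 0.3505 mol
Cd²⁺ + 2e⁻ → Cd, so n(e⁻) = 2 × 0.3505 = 0.7010 mol
Q = 0.7010 × 96485 = 67640 C
t = Q / I = 67640 / 14.5 = 4665 s = 1.30 h

1.30 h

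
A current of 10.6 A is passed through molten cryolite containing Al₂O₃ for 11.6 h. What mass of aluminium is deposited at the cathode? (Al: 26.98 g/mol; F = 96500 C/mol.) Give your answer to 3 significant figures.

Q = 10.6 A × 41760 s = 4.427×10^5 C
Moles of electrons = 4.427×10^5 / 96500 = 4.588 mol
Al³⁺ + 3e⁻ → Al, so n(Al) = 4.588 / 3 = 1.529 mol
m = 1.529 × 26.98 = 41.3 g

41.3 g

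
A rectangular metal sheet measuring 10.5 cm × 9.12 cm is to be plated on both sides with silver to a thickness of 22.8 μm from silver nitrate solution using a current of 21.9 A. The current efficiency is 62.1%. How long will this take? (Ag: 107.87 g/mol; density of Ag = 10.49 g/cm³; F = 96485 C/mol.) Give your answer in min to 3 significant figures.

Plated area = 2 × 10.5 × 9.12 = 191.5 cm²
Volume = 191.5 × 22.8×10⁻⁴ cm = 0.4366 cm³
m(Ag) = 0.4366 × 10.49 = 4.580 g
n(Ag) = 4.580 / 107.87 = 0.04246 mol; n(e⁻) = 0.04246 mol
Q = 0.04246 × 96485 / 0.621 = 6597 C
t = 6597 / 21.9 = 301.2 s = 5.02 min

5.02 min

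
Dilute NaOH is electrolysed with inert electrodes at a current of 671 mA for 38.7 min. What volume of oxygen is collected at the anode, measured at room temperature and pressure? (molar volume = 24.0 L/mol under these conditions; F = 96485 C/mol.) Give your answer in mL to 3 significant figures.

96.9 mL

Q = 0.671 A × 2322 s = 1558 C
n(e⁻) = 1558 / 96485 = 0.01615 mol
2H₂O → O₂ + 4H⁺ + 4e⁻, so n(O₂) = 0.01615 / 4 = 0.004038 mol
V = 0.004038 × 24.0 = 0.09691 L
= 96.9 mL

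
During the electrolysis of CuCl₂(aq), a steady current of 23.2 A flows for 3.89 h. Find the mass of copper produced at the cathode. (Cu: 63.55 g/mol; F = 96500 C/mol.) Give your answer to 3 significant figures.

107 g

Q = It = 23.2 × 14004 = 3.249×10^5 C
Moles of electrons = 3.249×10^5 / 96500 = 3.367 mol
Cu²⁺ + 2e⁻ → Cu, so n(Cu) = 3.367 / 2 = 1.684 mol
m = 1.684 × 63.55 = 107 g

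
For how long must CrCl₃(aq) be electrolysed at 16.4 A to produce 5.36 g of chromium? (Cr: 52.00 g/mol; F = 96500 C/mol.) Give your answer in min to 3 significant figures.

30.3 min

n(Cr) = 5.36 / 52.00 = 0.1031 mol
Cr³⁺ + 3e⁻ → Cr, so n(e⁻) = 3 × 0.1031 = 0.3093 mol
Q = 0.3093 × 96500 = 29850 C
t = Q / I = 29850 / 16.4 = 1820 s = 30.3 min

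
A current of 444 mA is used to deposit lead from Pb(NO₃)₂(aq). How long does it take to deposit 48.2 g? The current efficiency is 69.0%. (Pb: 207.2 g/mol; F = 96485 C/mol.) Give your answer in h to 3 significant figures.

40.7 h

n(Pb) = 48.2 / 207.2 = 0.2326 mol
Pb²⁺ + 2e⁻ → Pb, so n(e⁻) = 2 × 0.2326 = 0.4652 mol
Q = 0.4652 × 96485 / 0.690 = 65050 C
t = Q / I = 65050 / 0.444 = 1.465×10^5 s = 40.7 h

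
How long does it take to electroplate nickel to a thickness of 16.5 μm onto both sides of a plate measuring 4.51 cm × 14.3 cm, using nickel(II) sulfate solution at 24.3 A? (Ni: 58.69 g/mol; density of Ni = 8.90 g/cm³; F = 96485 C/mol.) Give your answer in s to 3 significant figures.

Plated area = 2 × 4.51 × 14.3 = 129.0 cm²
Volume = 129.0 × 16.5×10⁻⁴ cm = 0.2129 cm³
m(Ni) = 0.2129 × 8.90 = 1.895 g
n(Ni) = 1.895 / 58.69 = 0.03229 mol; n(e⁻) = 2 × 0.03229 = 0.06458 mol
Q = 0.06458 × 96485 = 6231 C
t = 6231 / 24.3 = 256.4 s

256 s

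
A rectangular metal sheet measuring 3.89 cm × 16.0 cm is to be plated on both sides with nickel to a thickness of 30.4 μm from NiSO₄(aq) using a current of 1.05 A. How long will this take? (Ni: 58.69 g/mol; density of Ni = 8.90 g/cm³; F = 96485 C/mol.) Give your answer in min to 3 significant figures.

176 min

Plated area = 2 × 3.89 × 16.0 = 124.5 cm²
Volume = 124.5 × 30.4×10⁻⁴ cm = 0.3785 cm³
m(Ni) = 0.3785 × 8.90 = 3.369 g
n(Ni) = 3.369 / 58.69 = 0.05740 mol; n(e⁻) = 2 × 0.05740 = 0.1148 mol
Q = 0.1148 × 96485 = 11080 C
t = 11080 / 1.05 = 10550 s = 176 min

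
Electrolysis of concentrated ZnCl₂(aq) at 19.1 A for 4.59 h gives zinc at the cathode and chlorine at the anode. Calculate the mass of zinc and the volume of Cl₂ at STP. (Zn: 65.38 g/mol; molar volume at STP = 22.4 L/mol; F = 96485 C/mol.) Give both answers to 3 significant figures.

107 g Zn; 36.6 L Cl₂

Q = 19.1 × 16524 = 3.156×10^5 C; n(e⁻) = 3.156×10^5 / 96485 = 3.271 mol
Cathode: Zn²⁺ + 2e⁻ → Zn → n(Zn) = 3.271/2 = 1.636 mol → 107 g
Anode: 2Cl⁻ → Cl₂ + 2e⁻ → n(Cl₂) = 3.271/2 = 1.636 mol → 36.6 L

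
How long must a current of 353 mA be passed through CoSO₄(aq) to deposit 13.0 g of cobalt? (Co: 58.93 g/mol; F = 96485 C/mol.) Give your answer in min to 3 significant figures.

2010 min

n(Co) = 13.0 / 58.93 = 0.2206 mol
Co²⁺ + 2e⁻ → Co, so n(e⁻) = 2 × 0.2206 = 0.4412 mol
Q = 0.4412 × 96485 = 42570 C
t = Q / I = 42570 / 0.353 = 1.206×10^5 s = 2010 min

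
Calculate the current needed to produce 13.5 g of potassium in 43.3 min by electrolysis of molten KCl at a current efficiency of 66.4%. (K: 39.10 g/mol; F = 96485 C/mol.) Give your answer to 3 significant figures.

19.3 A

n(K) = 13.5 / 39.10 = 0.3453 mol
K⁺ + e⁻ → K, so n(e⁻) = 0.3453 mol
Q = 0.3453 × 96485 / 0.664 = 50180 C
I = Q / t = 50180 / 2598 s = 19.3 A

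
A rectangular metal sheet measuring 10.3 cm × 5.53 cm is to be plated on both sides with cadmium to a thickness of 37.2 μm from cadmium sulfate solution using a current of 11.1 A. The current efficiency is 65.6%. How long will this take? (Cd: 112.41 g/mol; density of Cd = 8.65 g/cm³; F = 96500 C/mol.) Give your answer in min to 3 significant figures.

14.4 min

Plated area = 2 × 10.3 × 5.53 = 113.9 cm²
Volume = 113.9 × 37.2×10⁻⁴ cm = 0.4237 cm³
m(Cd) = 0.4237 × 8.65 = 3.665 g
n(Cd) = 3.665 / 112.41 = 0.03260 mol; n(e⁻) = 2 × 0.03260 = 0.06520 mol
Q = 0.06520 × 96500 / 0.656 = 9591 C
t = 9591 / 11.1 = 864.1 s = 14.4 min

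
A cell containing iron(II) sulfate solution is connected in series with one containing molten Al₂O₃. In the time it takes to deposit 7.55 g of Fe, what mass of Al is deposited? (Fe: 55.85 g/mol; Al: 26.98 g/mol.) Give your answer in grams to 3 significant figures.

2.43 g

n(Fe) = 7.55 / 55.85 = 0.1352 mol
Fe²⁺ + 2e⁻ → Fe, so n(e⁻) = 2 × 0.1352 = 0.2704 mol
Same current for the same time ⇒ same n(e⁻) = 0.2704 mol in both cells.
Al³⁺ + 3e⁻ → Al, so n(Al) = 0.2704 / 3 = 0.09013 mol
m(Al) = 0.09013 × 26.98 = 2.43 g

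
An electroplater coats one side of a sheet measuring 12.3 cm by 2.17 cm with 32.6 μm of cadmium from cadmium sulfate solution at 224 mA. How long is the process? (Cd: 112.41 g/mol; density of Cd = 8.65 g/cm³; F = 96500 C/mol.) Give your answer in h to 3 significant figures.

1.60 h

Plated area = 12.3 × 2.17 = 26.69 cm²
Volume = 26.69 × 32.6×10⁻⁴ cm = 0.08701 cm³
m(Cd) = 0.08701 × 8.65 = 0.7526 g
n(Cd) = 0.7526 / 112.41 = 0.006695 mol; n(e⁻) = 2 × 0.006695 = 0.01339 mol
Q = 0.01339 × 96500 = 1292 C
t = 1292 / 0.224 = 5768 s = 1.60 h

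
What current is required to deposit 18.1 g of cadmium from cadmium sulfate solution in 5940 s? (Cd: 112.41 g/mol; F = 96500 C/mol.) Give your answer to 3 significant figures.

n(Cd) = 18.1 / 112.41 = 0.1610 mol
Cd²⁺ + 2e⁻ → Cd, so n(e⁻) = 2 × 0.1610 = 0.3220 mol
Q = 0.3220 × 96500 = 31070 C
I = Q / t = 31070 / 5940 s = 5.23 A

5.23 A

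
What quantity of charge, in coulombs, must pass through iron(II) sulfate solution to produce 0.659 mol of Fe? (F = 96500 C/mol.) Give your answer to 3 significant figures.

1.27×10^5 C

Fe²⁺ + 2e⁻ → Fe, so n(e⁻) = 2 × 0.659 = 1.318 mol
Q = 1.318 × 96500 = 1.272×10^5 C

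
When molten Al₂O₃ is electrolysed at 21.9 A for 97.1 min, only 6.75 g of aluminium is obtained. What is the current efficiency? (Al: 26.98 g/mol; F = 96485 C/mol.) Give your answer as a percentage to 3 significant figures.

Q = 21.9 × 5826 = 1.276×10^5 C
n(e⁻) = 1.276×10^5 / 96485 = 1.322 mol
Al³⁺ + 3e⁻ → Al, so theoretical n(Al) = 0.4407 mol → 11.89 g
Efficiency = 6.75 / 11.89 = 0.5677 = 56.8%

56.8%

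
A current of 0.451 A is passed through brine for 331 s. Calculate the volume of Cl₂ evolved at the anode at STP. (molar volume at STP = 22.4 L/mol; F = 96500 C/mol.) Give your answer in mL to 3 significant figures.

17.3 mL

Q = It = 0.451 × 331 = 149.3 C
n(e⁻) = 149.3 / 96500 = 0.001547 mol
2Cl⁻ → Cl₂ + 2e⁻, so n(Cl₂) = 0.001547 / 2 = 7.735×10^-4 mol
V = 7.735×10^-4 × 22.4 = 0.01733 L
= 17.3 mL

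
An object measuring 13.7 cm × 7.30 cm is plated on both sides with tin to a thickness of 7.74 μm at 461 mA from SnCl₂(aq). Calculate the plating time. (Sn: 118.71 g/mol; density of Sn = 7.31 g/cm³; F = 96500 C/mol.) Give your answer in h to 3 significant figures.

1.11 h

Plated area = 2 × 13.7 × 7.30 = 200.0 cm²
Volume = 200.0 × 7.74×10⁻⁴ cm = 0.1548 cm³
m(Sn) = 0.1548 × 7.31 = 1.132 g
n(Sn) = 1.132 / 118.71 = 0.009536 mol; n(e⁻) = 2 × 0.009536 = 0.01907 mol
Q = 0.01907 × 96500 = 1840 C
t = 1840 / 0.461 = 3991 s = 1.11 h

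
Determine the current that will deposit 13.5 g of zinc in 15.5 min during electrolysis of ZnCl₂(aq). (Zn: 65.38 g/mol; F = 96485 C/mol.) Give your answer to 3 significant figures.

n(Zn) = 13.5 / 65.38 = 0.2065 mol
Zn²⁺ + 2e⁻ → Zn, so n(e⁻) = 2 × 0.2065 = 0.4130 mol
Q = 0.4130 × 96485 = 39850 C
I = Q / t = 39850 / 930 s = 42.8 A

42.8 A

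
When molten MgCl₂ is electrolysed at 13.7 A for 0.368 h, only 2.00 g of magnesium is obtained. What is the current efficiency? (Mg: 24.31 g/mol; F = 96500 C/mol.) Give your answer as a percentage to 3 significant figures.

87.5%

Q = 13.7 × 1324.8 = 18150 C
n(e⁻) = 18150 / 96500 = 0.1881 mol
Mg²⁺ + 2e⁻ → Mg, so theoretical n(Mg) = 0.09405 mol → 2.286 g
Efficiency = 2.00 / 2.286 = 0.8749 = 87.5%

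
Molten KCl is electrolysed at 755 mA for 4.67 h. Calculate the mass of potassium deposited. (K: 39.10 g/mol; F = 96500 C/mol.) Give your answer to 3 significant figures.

Q = 0.755 A × 16812 s = 12690 C
Moles of electrons = 12690 / 96500 = 0.1315 mol
K⁺ + e⁻ → K, so n(K) = 0.1315 mol
m = 0.1315 × 39.10 = 5.14 g

5.14 g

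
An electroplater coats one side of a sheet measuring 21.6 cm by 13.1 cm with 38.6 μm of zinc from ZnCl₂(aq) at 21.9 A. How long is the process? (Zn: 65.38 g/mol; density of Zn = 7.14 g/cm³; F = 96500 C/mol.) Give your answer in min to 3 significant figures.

17.5 min

Plated area = 21.6 × 13.1 = 283.0 cm²
Volume = 283.0 × 38.6×10⁻⁴ cm = 1.092 cm³
m(Zn) = 1.092 × 7.14 = 7.797 g
n(Zn) = 7.797 / 65.38 = 0.1193 mol; n(e⁻) = 2 × 0.1193 = 0.2386 mol
Q = 0.2386 × 96500 = 23020 C
t = 23020 / 21.9 = 1051 s = 17.5 min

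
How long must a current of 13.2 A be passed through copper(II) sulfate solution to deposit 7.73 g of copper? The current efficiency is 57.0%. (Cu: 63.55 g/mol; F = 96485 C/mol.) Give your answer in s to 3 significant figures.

n(Cu) = 7.73 / 63.55 = 0.1216 mol
Cu²⁺ + 2e⁻ → Cu, so n(e⁻) = 2 × 0.1216 = 0.2432 mol
Q = 0.2432 × 96485 / 0.570 = 41170 C
t = Q / I = 41170 / 13.2 = 3119 s

3120 s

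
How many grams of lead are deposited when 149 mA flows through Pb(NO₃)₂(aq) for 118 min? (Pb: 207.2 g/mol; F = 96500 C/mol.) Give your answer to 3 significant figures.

Q = It = 0.149 × 7080 = 1055 C
Moles of electrons = 1055 / 96500 = 0.01093 mol
Pb²⁺ + 2e⁻ → Pb, so n(Pb) = 0.01093 / 2 = 0.005465 mol
m = 0.005465 × 207.2 = 1.13 g

1.13 g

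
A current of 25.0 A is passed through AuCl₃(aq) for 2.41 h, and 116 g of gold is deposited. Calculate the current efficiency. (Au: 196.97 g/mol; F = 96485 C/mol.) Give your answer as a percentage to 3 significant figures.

Q = 25.0 × 8676 = 2.169×10^5 C
n(e⁻) = 2.169×10^5 / 96485 = 2.248 mol
Au³⁺ + 3e⁻ → Au, so theoretical n(Au) = 0.7493 mol → 147.6 g
Efficiency = 116 / 147.6 = 0.7859 = 78.6%

78.6%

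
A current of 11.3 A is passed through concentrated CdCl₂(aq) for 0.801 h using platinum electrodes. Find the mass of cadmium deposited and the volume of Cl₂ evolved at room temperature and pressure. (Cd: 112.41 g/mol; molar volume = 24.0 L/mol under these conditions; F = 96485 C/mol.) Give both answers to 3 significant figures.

19.0 g Cd; 4.05 L Cl₂

Q = 11.3 × 2883.6 = 32580 C; n(e⁻) = 32580 / 96485 = 0.3377 mol
Cathode: Cd²⁺ + 2e⁻ → Cd → n(Cd) = 0.3377/2 = 0.1689 mol → 19.0 g
Anode: 2Cl⁻ → Cl₂ + 2e⁻ → n(Cl₂) = 0.3377/2 = 0.1689 mol → 4.05 L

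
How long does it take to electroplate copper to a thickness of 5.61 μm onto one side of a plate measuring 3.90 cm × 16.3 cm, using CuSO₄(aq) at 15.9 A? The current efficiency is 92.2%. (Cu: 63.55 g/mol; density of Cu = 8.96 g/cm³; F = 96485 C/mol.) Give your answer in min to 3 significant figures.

Plated area = 3.90 × 16.3 = 63.57 cm²
Volume = 63.57 × 5.61×10⁻⁴ cm = 0.03566 cm³
m(Cu) = 0.03566 × 8.96 = 0.3195 g
n(Cu) = 0.3195 / 63.55 = 0.005028 mol; n(e⁻) = 2 × 0.005028 = 0.01006 mol
Q = 0.01006 × 96485 / 0.922 = 1053 C
t = 1053 / 15.9 = 66.23 s = 1.10 min

1.10 min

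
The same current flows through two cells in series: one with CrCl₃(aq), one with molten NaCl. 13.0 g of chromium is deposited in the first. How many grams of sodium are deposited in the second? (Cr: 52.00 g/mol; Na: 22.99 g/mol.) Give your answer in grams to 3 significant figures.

17.2 g

n(Cr) = 13.0 / 52.00 = 0.2500 mol
Cr³⁺ + 3e⁻ → Cr, so n(e⁻) = 3 × 0.2500 = 0.7500 mol
In series, the same 0.7500 mol of electrons flows through the second cell.
Na⁺ + e⁻ → Na, so n(Na) = 0.7500 mol
m(Na) = 0.7500 × 22.99 = 17.2 g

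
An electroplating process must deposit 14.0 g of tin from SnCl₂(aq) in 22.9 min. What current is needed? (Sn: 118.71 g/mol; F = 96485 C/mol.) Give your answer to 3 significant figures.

16.6 A

n(Sn) = 14.0 / 118.71 = 0.1179 mol
Sn²⁺ + 2e⁻ → Sn, so n(e⁻) = 2 × 0.1179 = 0.2358 mol
Q = 0.2358 × 96485 = 22750 C
I = Q / t = 22750 / 1374 s = 16.6 A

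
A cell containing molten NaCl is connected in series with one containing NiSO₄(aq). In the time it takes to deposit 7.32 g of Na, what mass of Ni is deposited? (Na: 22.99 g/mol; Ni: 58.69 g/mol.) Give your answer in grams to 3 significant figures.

n(Na) = 7.32 / 22.99 = 0.3184 mol
Na⁺ + e⁻ → Na, so n(e⁻) = 0.3184 mol
In series, the same 0.3184 mol of electrons flows through the second cell.
Ni²⁺ + 2e⁻ → Ni, so n(Ni) = 0.3184 / 2 = 0.1592 mol
m(Ni) = 0.1592 × 58.69 = 9.34 g

9.34 g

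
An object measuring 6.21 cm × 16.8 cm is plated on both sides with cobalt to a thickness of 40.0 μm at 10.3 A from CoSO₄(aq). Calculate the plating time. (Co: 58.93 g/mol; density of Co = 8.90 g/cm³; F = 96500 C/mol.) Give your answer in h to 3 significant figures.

0.656 h

Plated area = 2 × 6.21 × 16.8 = 208.7 cm²
Volume = 208.7 × 40.0×10⁻⁴ cm = 0.8348 cm³
m(Co) = 0.8348 × 8.90 = 7.430 g
n(Co) = 7.430 / 58.93 = 0.1261 mol; n(e⁻) = 2 × 0.1261 = 0.2522 mol
Q = 0.2522 × 96500 = 24340 C
t = 24340 / 10.3 = 2363 s = 0.656 h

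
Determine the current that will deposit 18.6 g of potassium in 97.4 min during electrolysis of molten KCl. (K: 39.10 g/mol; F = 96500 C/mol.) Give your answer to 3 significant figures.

7.86 A

n(K) = 18.6 / 39.10 = 0.4757 mol
K⁺ + e⁻ → K, so n(e⁻) = 0.4757 mol
Q = 0.4757 × 96500 = 45910 C
I = Q / t = 45910 / 5844 s = 7.86 A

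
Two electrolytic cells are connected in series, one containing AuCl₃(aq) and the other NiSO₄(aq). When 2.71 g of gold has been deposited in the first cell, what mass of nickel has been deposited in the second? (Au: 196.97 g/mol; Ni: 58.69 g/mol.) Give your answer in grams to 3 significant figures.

1.21 g

n(Au) = 2.71 / 196.97 = 0.01376 mol
Au³⁺ + 3e⁻ → Au, so n(e⁻) = 3 × 0.01376 = 0.04128 mol
Same current for the same time ⇒ same n(e⁻) = 0.04128 mol in both cells.
Ni²⁺ + 2e⁻ → Ni, so n(Ni) = 0.04128 / 2 = 0.02064 mol
m(Ni) = 0.02064 × 58.69 = 1.21 g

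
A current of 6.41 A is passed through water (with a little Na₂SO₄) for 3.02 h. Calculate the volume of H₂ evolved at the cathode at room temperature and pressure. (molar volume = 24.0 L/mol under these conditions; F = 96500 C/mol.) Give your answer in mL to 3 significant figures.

Charge passed = 6.41 × 10872 = 69690 C
n(e⁻) = Q/F = 69690/96500 = 0.7222 mol
2H⁺ + 2e⁻ → H₂, so n(H₂) = 0.7222 / 2 = 0.3611 mol
V = 0.3611 × 24.0 = 8.666 L
= 8670 mL

8670 mL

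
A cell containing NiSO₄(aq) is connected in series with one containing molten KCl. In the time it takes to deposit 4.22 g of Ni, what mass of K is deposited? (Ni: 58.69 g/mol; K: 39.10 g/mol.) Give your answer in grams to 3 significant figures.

5.62 g

n(Ni) = 4.22 / 58.69 = 0.07190 mol
Ni²⁺ + 2e⁻ → Ni, so n(e⁻) = 2 × 0.07190 = 0.1438 mol
The cells are in series, so the same charge (and hence the same n(e⁻) = 0.1438 mol) passes through both.
K⁺ + e⁻ → K, so n(K) = 0.1438 mol
m(K) = 0.1438 × 39.10 = 5.62 g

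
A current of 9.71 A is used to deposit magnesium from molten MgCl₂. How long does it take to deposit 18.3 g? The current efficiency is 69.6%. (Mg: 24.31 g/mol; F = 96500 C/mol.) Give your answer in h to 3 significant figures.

5.97 h

n(Mg) = 18.3 / 24.31 = 0.7528 mol
Mg²⁺ + 2e⁻ → Mg, so n(e⁻) = 2 × 0.7528 = 1.506 mol
Q = 1.506 × 96500 / 0.696 = 2.088×10^5 C
t = Q / I = 2.088×10^5 / 9.71 = 21500 s = 5.97 h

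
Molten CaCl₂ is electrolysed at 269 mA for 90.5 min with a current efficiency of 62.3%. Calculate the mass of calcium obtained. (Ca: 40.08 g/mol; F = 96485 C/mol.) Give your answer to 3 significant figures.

Q = 0.269 × 5430 = 1461 C
n(e⁻) = 1461 / 96485 = 0.01514 mol
Ca²⁺ + 2e⁻ → Ca, so theoretical m(Ca) = 0.007570 × 40.08 = 0.3034 g
Actual mass = 62.3% × 0.3034 = 0.189 g

0.189 g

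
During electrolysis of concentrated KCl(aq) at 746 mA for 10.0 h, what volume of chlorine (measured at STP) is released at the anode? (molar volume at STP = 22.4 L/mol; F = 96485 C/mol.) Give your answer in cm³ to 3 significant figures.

Q = It = 0.746 × 36000 = 26860 C
n(e⁻) = Q/F = 26860/96485 = 0.2784 mol
2Cl⁻ → Cl₂ + 2e⁻, so n(Cl₂) = 0.2784 / 2 = 0.1392 mol
V = 0.1392 × 22.4 = 3.118 L
= 3120 cm³

3120 cm³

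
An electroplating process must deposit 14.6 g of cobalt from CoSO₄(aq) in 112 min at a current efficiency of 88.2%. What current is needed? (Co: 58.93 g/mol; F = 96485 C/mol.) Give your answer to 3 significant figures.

n(Co) = 14.6 / 58.93 = 0.2478 mol
Co²⁺ + 2e⁻ → Co, so n(e⁻) = 2 × 0.2478 = 0.4956 mol
Q = 0.4956 × 96485 / 0.882 = 54220 C
I = Q / t = 54220 / 6720 s = 8.07 A

8.07 A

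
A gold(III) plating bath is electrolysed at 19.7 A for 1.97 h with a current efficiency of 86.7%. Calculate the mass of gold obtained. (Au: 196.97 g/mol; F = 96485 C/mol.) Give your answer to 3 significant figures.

Q = 19.7 × 7092 = 1.397×10^5 C
n(e⁻) = 1.397×10^5 / 96485 = 1.448 mol
Au³⁺ + 3e⁻ → Au, so theoretical m(Au) = 0.4827 × 196.97 = 95.08 g
Actual mass = 86.7% × 95.08 = 82.4 g

82.4 g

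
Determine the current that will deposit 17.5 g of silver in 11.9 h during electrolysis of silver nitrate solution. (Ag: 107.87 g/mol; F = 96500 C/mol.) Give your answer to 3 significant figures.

0.365 A

n(Ag) = 17.5 / 107.87 = 0.1622 mol
Ag⁺ + e⁻ → Ag, so n(e⁻) = 0.1622 mol
Q = 0.1622 × 96500 = 15650 C
I = Q / t = 15650 / 42840 s = 0.365 A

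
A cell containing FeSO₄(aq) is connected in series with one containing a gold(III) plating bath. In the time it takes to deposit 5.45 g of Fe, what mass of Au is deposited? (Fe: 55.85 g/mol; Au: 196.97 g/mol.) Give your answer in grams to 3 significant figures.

n(Fe) = 5.45 / 55.85 = 0.09758 mol
Fe²⁺ + 2e⁻ → Fe, so n(e⁻) = 2 × 0.09758 = 0.1952 mol
Since the cells are in series, n(e⁻) in the Au cell is also 0.1952 mol.
Au³⁺ + 3e⁻ → Au, so n(Au) = 0.1952 / 3 = 0.06507 mol
m(Au) = 0.06507 × 196.97 = 12.8 g

12.8 g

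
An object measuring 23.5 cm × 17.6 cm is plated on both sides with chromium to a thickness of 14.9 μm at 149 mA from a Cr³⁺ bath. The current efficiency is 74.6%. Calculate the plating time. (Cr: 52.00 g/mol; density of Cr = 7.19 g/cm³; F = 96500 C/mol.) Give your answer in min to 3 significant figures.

7400 min

Plated area = 2 × 23.5 × 17.6 = 827.2 cm²
Volume = 827.2 × 14.9×10⁻⁴ cm = 1.233 cm³
m(Cr) = 1.233 × 7.19 = 8.865 g
n(Cr) = 8.865 / 52.00 = 0.1705 mol; n(e⁻) = 3 × 0.1705 = 0.5115 mol
Q = 0.5115 × 96500 / 0.746 = 66170 C
t = 66170 / 0.149 = 4.441×10^5 s = 7400 min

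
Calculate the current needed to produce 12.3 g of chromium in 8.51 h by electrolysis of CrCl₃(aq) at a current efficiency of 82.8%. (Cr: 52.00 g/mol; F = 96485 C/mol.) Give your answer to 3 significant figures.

n(Cr) = 12.3 / 52.00 = 0.2365 mol
Cr³⁺ + 3e⁻ → Cr, so n(e⁻) = 3 × 0.2365 = 0.7095 mol
Q = 0.7095 × 96485 / 0.828 = 82680 C
I = Q / t = 82680 / 30636 s = 2.70 A

2.70 A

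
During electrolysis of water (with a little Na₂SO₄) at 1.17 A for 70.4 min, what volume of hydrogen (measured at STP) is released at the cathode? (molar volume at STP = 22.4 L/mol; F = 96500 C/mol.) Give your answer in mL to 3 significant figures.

Charge passed = 1.17 × 4224 = 4942 C
Moles of electrons = 4942 / 96500 = 0.05121 mol
2H⁺ + 2e⁻ → H₂, so n(H₂) = 0.05121 / 2 = 0.02561 mol
V = 0.02561 × 22.4 = 0.5737 L
= 574 mL

574 mL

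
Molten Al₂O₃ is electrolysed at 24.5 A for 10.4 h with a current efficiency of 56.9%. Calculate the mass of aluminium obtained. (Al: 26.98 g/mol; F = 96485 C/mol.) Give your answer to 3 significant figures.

48.6 g

Q = 24.5 × 37440 = 9.173×10^5 C
n(e⁻) = 9.173×10^5 / 96485 = 9.507 mol
Al³⁺ + 3e⁻ → Al, so theoretical m(Al) = 3.169 × 26.98 = 85.50 g
Actual mass = 56.9% × 85.50 = 48.6 g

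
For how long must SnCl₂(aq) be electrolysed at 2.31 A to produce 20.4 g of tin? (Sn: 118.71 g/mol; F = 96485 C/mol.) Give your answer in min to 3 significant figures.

239 min

n(Sn) = 20.4 / 118.71 = 0.1718 mol
Sn²⁺ + 2e⁻ → Sn, so n(e⁻) = 2 × 0.1718 = 0.3436 mol
Q = 0.3436 × 96485 = 33150 C
t = Q / I = 33150 / 2.31 = 14350 s = 239 min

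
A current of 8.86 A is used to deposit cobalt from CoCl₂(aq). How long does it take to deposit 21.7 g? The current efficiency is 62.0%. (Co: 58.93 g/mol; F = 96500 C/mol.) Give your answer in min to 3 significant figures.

n(Co) = 21.7 / 58.93 = 0.3682 mol
Co²⁺ + 2e⁻ → Co, so n(e⁻) = 2 × 0.3682 = 0.7364 mol
Q = 0.7364 × 96500 / 0.620 = 1.146×10^5 C
t = Q / I = 1.146×10^5 / 8.86 = 12930 s = 216 min

216 min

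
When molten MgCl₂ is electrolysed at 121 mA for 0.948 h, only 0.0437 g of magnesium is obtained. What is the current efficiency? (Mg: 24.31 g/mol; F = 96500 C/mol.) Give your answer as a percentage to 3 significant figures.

Q = 0.121 × 3412.8 = 412.9 C
n(e⁻) = 412.9 / 96500 = 0.004279 mol
Mg²⁺ + 2e⁻ → Mg, so theoretical n(Mg) = 0.002140 mol → 0.05202 g
Efficiency = 0.0437 / 0.05202 = 0.8401 = 84.0%

84.0%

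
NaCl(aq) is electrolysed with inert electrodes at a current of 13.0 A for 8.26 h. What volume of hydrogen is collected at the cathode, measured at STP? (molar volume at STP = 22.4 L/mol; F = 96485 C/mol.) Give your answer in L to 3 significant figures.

Charge passed = 13.0 × 29736 = 3.866×10^5 C
n(e⁻) = 3.866×10^5 / 96485 = 4.007 mol
2H⁺ + 2e⁻ → H₂, so n(H₂) = 4.007 / 2 = 2.004 mol
V = 2.004 × 22.4 = 44.89 L

44.9 L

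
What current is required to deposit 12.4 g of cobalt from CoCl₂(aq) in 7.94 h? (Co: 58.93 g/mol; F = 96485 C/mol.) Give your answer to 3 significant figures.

n(Co) = 12.4 / 58.93 = 0.2104 mol
Co²⁺ + 2e⁻ → Co, so n(e⁻) = 2 × 0.2104 = 0.4208 mol
Q = 0.4208 × 96485 = 40600 C
I = Q / t = 40600 / 28584 s = 1.42 A

1.42 A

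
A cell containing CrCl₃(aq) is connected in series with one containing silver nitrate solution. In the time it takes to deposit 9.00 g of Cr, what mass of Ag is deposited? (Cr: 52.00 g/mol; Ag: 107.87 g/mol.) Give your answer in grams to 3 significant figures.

56.0 g

n(Cr) = 9.00 / 52.00 = 0.1731 mol
Cr³⁺ + 3e⁻ → Cr, so n(e⁻) = 3 × 0.1731 = 0.5193 mol
The cells are in series, so the same charge (and hence the same n(e⁻) = 0.5193 mol) passes through both.
Ag⁺ + e⁻ → Ag, so n(Ag) = 0.5193 mol
m(Ag) = 0.5193 × 107.87 = 56.0 g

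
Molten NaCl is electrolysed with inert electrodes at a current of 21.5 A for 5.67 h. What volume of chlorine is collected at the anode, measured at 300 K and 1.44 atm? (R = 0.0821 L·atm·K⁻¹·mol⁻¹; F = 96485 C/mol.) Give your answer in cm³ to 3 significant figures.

38900 cm³

Q = It = 21.5 × 20412 = 4.389×10^5 C
Moles of electrons = 4.389×10^5 / 96485 = 4.549 mol
2Cl⁻ → Cl₂ + 2e⁻, so n(Cl₂) = 4.549 / 2 = 2.275 mol
V = nRT/P = 2.275 × 0.0821 × 300 / 1.44 = 38.91 L
= 38900 cm³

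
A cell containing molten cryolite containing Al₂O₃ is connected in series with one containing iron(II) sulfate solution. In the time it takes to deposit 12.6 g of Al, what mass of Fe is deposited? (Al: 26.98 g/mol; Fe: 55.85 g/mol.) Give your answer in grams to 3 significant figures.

n(Al) = 12.6 / 26.98 = 0.4670 mol
Al³⁺ + 3e⁻ → Al, so n(e⁻) = 3 × 0.4670 = 1.401 mol
The cells are in series, so the same charge (and hence the same n(e⁻) = 1.401 mol) passes through both.
Fe²⁺ + 2e⁻ → Fe, so n(Fe) = 1.401 / 2 = 0.7005 mol
m(Fe) = 0.7005 × 55.85 = 39.1 g

39.1 g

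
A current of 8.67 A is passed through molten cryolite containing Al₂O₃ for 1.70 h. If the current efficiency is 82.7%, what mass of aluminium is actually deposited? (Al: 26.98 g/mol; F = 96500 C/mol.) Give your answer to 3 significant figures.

4.09 g

Q = 8.67 × 6120 = 53060 C
n(e⁻) = 53060 / 96500 = 0.5498 mol
Al³⁺ + 3e⁻ → Al, so theoretical m(Al) = 0.1833 × 26.98 = 4.945 g
Actual mass = 82.7% × 4.945 = 4.09 g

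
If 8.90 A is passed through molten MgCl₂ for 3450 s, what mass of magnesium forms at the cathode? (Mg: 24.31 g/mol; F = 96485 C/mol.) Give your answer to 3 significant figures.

3.87 g

Q = 8.90 A × 3450 s = 30710 C
n(e⁻) = Q/F = 30710/96485 = 0.3183 mol
Mg²⁺ + 2e⁻ → Mg, so n(Mg) = 0.3183 / 2 = 0.1592 mol
m = 0.1592 × 24.31 = 3.87 g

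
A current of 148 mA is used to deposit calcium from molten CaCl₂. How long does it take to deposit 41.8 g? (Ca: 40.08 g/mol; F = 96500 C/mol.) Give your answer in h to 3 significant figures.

n(Ca) = 41.8 / 40.08 = 1.043 mol
Ca²⁺ + 2e⁻ → Ca, so n(e⁻) = 2 × 1.043 = 2.086 mol
Q = 2.086 × 96500 = 2.013×10^5 C
t = Q / I = 2.013×10^5 / 0.148 = 1.360×10^6 s = 378 h

378 h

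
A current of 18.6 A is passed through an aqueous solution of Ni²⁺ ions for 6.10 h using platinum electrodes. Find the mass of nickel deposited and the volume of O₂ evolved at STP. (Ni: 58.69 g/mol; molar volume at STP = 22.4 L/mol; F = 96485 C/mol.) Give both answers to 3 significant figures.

124 g Ni; 23.7 L O₂

Q = 18.6 × 21960 = 4.085×10^5 C; n(e⁻) = 4.085×10^5 / 96485 = 4.234 mol
Cathode: Ni²⁺ + 2e⁻ → Ni → n(Ni) = 4.234/2 = 2.117 mol → 124 g
Anode: 2H₂O → O₂ + 4H⁺ + 4e⁻ → n(O₂) = 4.234/4 = 1.059 mol → 23.7 L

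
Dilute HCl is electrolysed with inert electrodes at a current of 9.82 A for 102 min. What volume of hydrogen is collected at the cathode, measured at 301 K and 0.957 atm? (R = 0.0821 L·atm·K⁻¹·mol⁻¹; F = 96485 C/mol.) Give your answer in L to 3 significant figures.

8.04 L

Q = 9.82 A × 6120 s = 60100 C
Moles of electrons = 60100 / 96485 = 0.6229 mol
2H⁺ + 2e⁻ → H₂, so n(H₂) = 0.6229 / 2 = 0.3115 mol
V = nRT/P = 0.3115 × 0.0821 × 301 / 0.957 = 8.044 L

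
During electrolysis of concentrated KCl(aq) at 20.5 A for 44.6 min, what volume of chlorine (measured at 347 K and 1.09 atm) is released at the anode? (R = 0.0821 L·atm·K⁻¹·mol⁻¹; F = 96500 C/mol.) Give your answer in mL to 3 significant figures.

Charge passed = 20.5 × 2676 = 54860 C
n(e⁻) = 54860 / 96500 = 0.5685 mol
2Cl⁻ → Cl₂ + 2e⁻, so n(Cl₂) = 0.5685 / 2 = 0.2843 mol
V = nRT/P = 0.2843 × 0.0821 × 347 / 1.09 = 7.431 L
= 7430 mL

7430 mL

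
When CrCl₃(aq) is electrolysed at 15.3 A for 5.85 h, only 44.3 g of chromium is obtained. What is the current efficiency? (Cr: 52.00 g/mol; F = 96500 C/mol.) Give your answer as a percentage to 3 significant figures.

76.5%

Q = 15.3 × 21060 = 3.222×10^5 C
n(e⁻) = 3.222×10^5 / 96500 = 3.339 mol
Cr³⁺ + 3e⁻ → Cr, so theoretical n(Cr) = 1.113 mol → 57.88 g
Efficiency = 44.3 / 57.88 = 0.7654 = 76.5%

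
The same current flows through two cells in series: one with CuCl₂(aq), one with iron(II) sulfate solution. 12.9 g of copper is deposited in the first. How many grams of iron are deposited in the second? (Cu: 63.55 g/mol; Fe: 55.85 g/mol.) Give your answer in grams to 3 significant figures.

n(Cu) = 12.9 / 63.55 = 0.2030 mol
Cu²⁺ + 2e⁻ → Cu, so n(e⁻) = 2 × 0.2030 = 0.4060 mol
Same current for the same time ⇒ same n(e⁻) = 0.4060 mol in both cells.
Fe²⁺ + 2e⁻ → Fe, so n(Fe) = 0.4060 / 2 = 0.2030 mol
m(Fe) = 0.2030 × 55.85 = 11.3 g

11.3 g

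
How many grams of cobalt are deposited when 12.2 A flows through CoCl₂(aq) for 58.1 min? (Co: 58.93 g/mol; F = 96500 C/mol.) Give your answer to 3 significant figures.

Charge passed = 12.2 × 3486 = 42530 C
n(e⁻) = 42530 / 96500 = 0.4407 mol
Co²⁺ + 2e⁻ → Co, so n(Co) = 0.4407 / 2 = 0.2204 mol
m = 0.2204 × 58.93 = 13.0 g

13.0 g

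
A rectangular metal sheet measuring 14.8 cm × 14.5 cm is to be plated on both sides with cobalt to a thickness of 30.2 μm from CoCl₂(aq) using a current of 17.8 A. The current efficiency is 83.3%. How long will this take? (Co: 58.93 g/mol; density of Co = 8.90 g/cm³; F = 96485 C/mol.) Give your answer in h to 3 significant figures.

Plated area = 2 × 14.8 × 14.5 = 429.2 cm²
Volume = 429.2 × 30.2×10⁻⁴ cm = 1.296 cm³
m(Co) = 1.296 × 8.90 = 11.53 g
n(Co) = 11.53 / 58.93 = 0.1957 mol; n(e⁻) = 2 × 0.1957 = 0.3914 mol
Q = 0.3914 × 96485 / 0.833 = 45340 C
t = 45340 / 17.8 = 2547 s = 0.708 h

0.708 h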